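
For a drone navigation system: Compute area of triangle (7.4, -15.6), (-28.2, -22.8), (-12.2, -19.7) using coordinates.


Area = |x_A(y_B-y_C) + x_B(y_C-y_A) + x_C(y_A-y_B)|/2
= |(-22.94) + 115.62 + (-87.84)|/2
= 4.84/2 = 2.42

2.42


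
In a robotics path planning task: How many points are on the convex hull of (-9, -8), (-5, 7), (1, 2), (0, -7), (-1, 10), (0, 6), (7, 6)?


Convex hull vertices (CCW): (-9, -8), (0, -7), (7, 6), (-1, 10), (-5, 7)
Count = 5

5


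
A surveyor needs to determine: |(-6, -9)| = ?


|u| = sqrt((-6)^2 + (-9)^2) = sqrt(117) = 10.8167

10.8167


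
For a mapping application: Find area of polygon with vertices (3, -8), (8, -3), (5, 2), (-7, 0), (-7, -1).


Shoelace sum: (3*(-3) - 8*(-8)) + (8*2 - 5*(-3)) + (5*0 - (-7)*2) + ((-7)*(-1) - (-7)*0) + ((-7)*(-8) - 3*(-1))
= 166
Area = |166|/2 = 83

83


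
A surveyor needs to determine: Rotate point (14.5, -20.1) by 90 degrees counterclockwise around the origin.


90° CCW: (x,y) -> (-y, x)
(14.5,-20.1) -> (20.1, 14.5)

(20.1, 14.5)


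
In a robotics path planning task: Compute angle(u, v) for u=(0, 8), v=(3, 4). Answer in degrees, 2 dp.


u.v = 32, |u| = sqrt(64) = 8, |v| = sqrt(25) = 5
cos(theta) = u.v/(|u||v|) = 32/sqrt(1600) = 0.8
theta = acos(0.8) = 36.87 degrees

36.87 degrees


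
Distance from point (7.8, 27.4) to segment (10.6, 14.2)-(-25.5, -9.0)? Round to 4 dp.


Project P onto AB: t = 0 (clamped to [0,1])
Closest point on segment: (10.6, 14.2)
Distance: 13.4937

13.4937


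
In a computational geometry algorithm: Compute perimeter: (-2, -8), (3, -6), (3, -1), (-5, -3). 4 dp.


Sides: (-2, -8)->(3, -6): sqrt(29) = 5.385165, (3, -6)->(3, -1): sqrt(25) = 5, (3, -1)->(-5, -3): sqrt(68) = 8.246211, (-5, -3)->(-2, -8): sqrt(34) = 5.830952
Sum = 24.462328
Perimeter = 24.4623

24.4623


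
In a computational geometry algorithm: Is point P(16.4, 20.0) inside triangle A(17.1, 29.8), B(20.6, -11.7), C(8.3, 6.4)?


Cross products: AB x AP = -63.35, BC x BP = -313.89, CA x CP = -69.86
All same sign? yes

Yes, inside


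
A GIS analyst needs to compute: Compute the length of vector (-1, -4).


|u| = sqrt((-1)^2 + (-4)^2) = sqrt(17) = 4.1231

4.1231


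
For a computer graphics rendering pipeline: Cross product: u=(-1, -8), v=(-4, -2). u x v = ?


u x v = u_x*v_y - u_y*v_x = (-1)*(-2) - (-8)*(-4)
= 2 - 32 = -30

-30


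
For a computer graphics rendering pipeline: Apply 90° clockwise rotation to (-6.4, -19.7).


90° CW: (x,y) -> (y, -x)
(-6.4,-19.7) -> (-19.7, 6.4)

(-19.7, 6.4)


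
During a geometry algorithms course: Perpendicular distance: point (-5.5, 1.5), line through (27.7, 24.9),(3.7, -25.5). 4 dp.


|cross product| = 1111.68
|line direction| = sqrt(3116.16) = 55.8226
Distance = 1111.68/sqrt(3116.16) = 19.9145

19.9145


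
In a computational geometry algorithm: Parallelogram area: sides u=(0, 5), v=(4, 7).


|u x v| = |0*7 - 5*4|
= |0 - 20| = 20

20


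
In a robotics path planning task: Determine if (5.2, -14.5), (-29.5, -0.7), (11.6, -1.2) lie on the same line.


Cross product: ((-29.5)-5.2)*((-1.2)-(-14.5)) - ((-0.7)-(-14.5))*(11.6-5.2)
= -549.83

No, not collinear


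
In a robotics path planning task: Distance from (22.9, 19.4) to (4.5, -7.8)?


dx=-18.4, dy=-27.2
d^2 = (-18.4)^2 + (-27.2)^2 = 1078.4
d = sqrt(1078.4) = 32.839

32.839


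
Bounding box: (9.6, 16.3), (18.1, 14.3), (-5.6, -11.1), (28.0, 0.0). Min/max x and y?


x range: [-5.6, 28]
y range: [-11.1, 16.3]
Bounding box: (-5.6,-11.1) to (28,16.3)

(-5.6,-11.1) to (28,16.3)


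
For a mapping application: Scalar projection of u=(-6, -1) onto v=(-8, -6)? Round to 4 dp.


u.v = 54, |v| = sqrt(100) = 10
Scalar projection = u.v / |v| = 54 / sqrt(100) = 5.4

5.4


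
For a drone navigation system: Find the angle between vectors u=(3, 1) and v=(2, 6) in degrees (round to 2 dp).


u.v = 12, |u| = sqrt(10) = 3.1623, |v| = sqrt(40) = 6.3246
cos(theta) = u.v/(|u||v|) = 12/sqrt(400) = 0.6
theta = acos(0.6) = 53.13 degrees

53.13 degrees


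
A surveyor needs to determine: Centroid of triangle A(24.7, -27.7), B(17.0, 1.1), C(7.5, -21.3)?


Centroid = ((x_A+x_B+x_C)/3, (y_A+y_B+y_C)/3)
= ((24.7+17+7.5)/3, ((-27.7)+1.1+(-21.3))/3)
= (16.4, -15.9667)

(16.4, -15.9667)


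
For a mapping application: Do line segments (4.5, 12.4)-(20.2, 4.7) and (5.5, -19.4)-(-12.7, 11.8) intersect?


Cross products: d1=-547.56, d2=-897.26, d3=-491.56, d4=-141.86
d1*d2 < 0 and d3*d4 < 0? no

No, they don't intersect


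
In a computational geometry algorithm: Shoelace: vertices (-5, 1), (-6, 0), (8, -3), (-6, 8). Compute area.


Shoelace sum: ((-5)*0 - (-6)*1) + ((-6)*(-3) - 8*0) + (8*8 - (-6)*(-3)) + ((-6)*1 - (-5)*8)
= 104
Area = |104|/2 = 52

52


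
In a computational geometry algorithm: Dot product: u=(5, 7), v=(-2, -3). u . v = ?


u . v = u_x*v_x + u_y*v_y = 5*(-2) + 7*(-3)
= (-10) + (-21) = -31

-31


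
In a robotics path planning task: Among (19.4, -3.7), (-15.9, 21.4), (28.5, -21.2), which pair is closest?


d(P0,P1) = 43.314, d(P0,P2) = 19.7246, d(P1,P2) = 61.5315
Closest: P0 and P2

Closest pair: (19.4, -3.7) and (28.5, -21.2), distance = 19.7246


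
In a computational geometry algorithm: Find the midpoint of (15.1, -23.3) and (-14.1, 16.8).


M = ((15.1+(-14.1))/2, ((-23.3)+16.8)/2)
= (0.5, -3.25)

(0.5, -3.25)


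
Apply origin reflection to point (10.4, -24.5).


Reflection over origin: (x,y) -> (-x,-y)
(10.4, -24.5) -> (-10.4, 24.5)

(-10.4, 24.5)


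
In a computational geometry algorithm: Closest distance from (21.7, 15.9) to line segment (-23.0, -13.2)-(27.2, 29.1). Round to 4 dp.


Project P onto AB: t = 0.8064 (clamped to [0,1])
Closest point on segment: (17.4793, 20.909)
Distance: 6.5502

6.5502


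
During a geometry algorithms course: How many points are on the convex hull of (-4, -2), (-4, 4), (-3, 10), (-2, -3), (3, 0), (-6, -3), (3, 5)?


Convex hull vertices (CCW): (-6, -3), (-2, -3), (3, 0), (3, 5), (-3, 10)
Count = 5

5


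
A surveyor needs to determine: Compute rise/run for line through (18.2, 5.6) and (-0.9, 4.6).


slope = (y2-y1)/(x2-x1) = (4.6-5.6)/((-0.9)-18.2) = (-1)/(-19.1) = 0.0524

0.0524


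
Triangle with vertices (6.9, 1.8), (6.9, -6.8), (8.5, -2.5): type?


Side lengths squared: AB^2=73.96, BC^2=21.05, CA^2=21.05
Sorted: [21.05, 21.05, 73.96]
By sides: Isosceles, By angles: Obtuse

Isosceles, Obtuse


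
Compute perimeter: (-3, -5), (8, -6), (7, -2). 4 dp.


Sides: (-3, -5)->(8, -6): sqrt(122) = 11.045361, (8, -6)->(7, -2): sqrt(17) = 4.123106, (7, -2)->(-3, -5): sqrt(109) = 10.440307
Sum = 25.608774
Perimeter = 25.6088

25.6088


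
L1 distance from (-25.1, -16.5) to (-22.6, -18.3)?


|(-25.1)-(-22.6)| + |(-16.5)-(-18.3)| = 2.5 + 1.8 = 4.3

4.3


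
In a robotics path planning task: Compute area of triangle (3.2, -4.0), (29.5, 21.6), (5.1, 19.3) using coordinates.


Area = |x_A(y_B-y_C) + x_B(y_C-y_A) + x_C(y_A-y_B)|/2
= |7.36 + 687.35 + (-130.56)|/2
= 564.15/2 = 282.075

282.075


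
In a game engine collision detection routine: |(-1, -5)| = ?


|u| = sqrt((-1)^2 + (-5)^2) = sqrt(26) = 5.099

5.099


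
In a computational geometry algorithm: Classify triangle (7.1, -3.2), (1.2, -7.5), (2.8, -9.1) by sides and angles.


Side lengths squared: AB^2=53.3, BC^2=5.12, CA^2=53.3
Sorted: [5.12, 53.3, 53.3]
By sides: Isosceles, By angles: Acute

Isosceles, Acute


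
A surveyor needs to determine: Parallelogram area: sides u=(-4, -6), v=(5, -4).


|u x v| = |(-4)*(-4) - (-6)*5|
= |16 - (-30)| = 46

46


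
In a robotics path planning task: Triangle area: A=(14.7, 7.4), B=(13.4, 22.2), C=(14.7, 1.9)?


Area = |x_A(y_B-y_C) + x_B(y_C-y_A) + x_C(y_A-y_B)|/2
= |298.41 + (-73.7) + (-217.56)|/2
= 7.15/2 = 3.575

3.575


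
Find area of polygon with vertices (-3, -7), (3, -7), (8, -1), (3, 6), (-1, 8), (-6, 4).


Shoelace sum: ((-3)*(-7) - 3*(-7)) + (3*(-1) - 8*(-7)) + (8*6 - 3*(-1)) + (3*8 - (-1)*6) + ((-1)*4 - (-6)*8) + ((-6)*(-7) - (-3)*4)
= 274
Area = |274|/2 = 137

137


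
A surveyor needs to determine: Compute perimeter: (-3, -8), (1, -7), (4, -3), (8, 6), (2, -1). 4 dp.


Sides: (-3, -8)->(1, -7): sqrt(17) = 4.123106, (1, -7)->(4, -3): sqrt(25) = 5, (4, -3)->(8, 6): sqrt(97) = 9.848858, (8, 6)->(2, -1): sqrt(85) = 9.219544, (2, -1)->(-3, -8): sqrt(74) = 8.602325
Sum = 36.793833
Perimeter = 36.7938

36.7938


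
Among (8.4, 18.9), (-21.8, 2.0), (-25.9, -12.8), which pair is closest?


d(P0,P1) = 34.6071, d(P0,P2) = 46.7052, d(P1,P2) = 15.3574
Closest: P1 and P2

Closest pair: (-21.8, 2.0) and (-25.9, -12.8), distance = 15.3574


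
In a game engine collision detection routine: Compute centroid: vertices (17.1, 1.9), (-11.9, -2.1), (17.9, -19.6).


Centroid = ((x_A+x_B+x_C)/3, (y_A+y_B+y_C)/3)
= ((17.1+(-11.9)+17.9)/3, (1.9+(-2.1)+(-19.6))/3)
= (7.7, -6.6)

(7.7, -6.6)


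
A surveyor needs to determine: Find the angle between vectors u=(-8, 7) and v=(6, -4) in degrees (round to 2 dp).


u.v = -76, |u| = sqrt(113) = 10.6301, |v| = sqrt(52) = 7.2111
cos(theta) = u.v/(|u||v|) = -76/sqrt(5876) = -0.991454
theta = acos(-0.991454) = 172.5 degrees

172.5 degrees


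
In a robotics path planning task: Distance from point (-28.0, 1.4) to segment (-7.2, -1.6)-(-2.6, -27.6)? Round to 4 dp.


Project P onto AB: t = 0 (clamped to [0,1])
Closest point on segment: (-7.2, -1.6)
Distance: 21.0152

21.0152


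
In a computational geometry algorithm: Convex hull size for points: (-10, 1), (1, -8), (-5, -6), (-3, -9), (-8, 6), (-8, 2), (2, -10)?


Convex hull vertices (CCW): (-10, 1), (-3, -9), (2, -10), (1, -8), (-8, 6)
Count = 5

5


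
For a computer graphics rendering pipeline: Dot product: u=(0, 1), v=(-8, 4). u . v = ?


u . v = u_x*v_x + u_y*v_y = 0*(-8) + 1*4
= 0 + 4 = 4

4


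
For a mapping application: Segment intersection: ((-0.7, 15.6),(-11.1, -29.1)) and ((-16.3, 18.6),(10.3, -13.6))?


Cross products: d1=422.52, d2=-1101.38, d3=-728.52, d4=795.38
d1*d2 < 0 and d3*d4 < 0? yes

Yes, they intersect


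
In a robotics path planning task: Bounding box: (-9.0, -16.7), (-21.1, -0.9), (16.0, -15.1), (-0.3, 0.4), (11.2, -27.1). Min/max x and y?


x range: [-21.1, 16]
y range: [-27.1, 0.4]
Bounding box: (-21.1,-27.1) to (16,0.4)

(-21.1,-27.1) to (16,0.4)


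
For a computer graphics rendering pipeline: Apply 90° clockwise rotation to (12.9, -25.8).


90° CW: (x,y) -> (y, -x)
(12.9,-25.8) -> (-25.8, -12.9)

(-25.8, -12.9)


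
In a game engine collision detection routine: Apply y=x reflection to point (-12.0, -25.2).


Reflection over y=x: (x,y) -> (y,x)
(-12, -25.2) -> (-25.2, -12)

(-25.2, -12)


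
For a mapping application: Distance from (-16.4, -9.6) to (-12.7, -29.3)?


dx=3.7, dy=-19.7
d^2 = 3.7^2 + (-19.7)^2 = 401.78
d = sqrt(401.78) = 20.0445

20.0445


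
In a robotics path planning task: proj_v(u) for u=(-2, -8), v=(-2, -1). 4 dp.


u.v = 12, |v| = sqrt(5) = 2.2361
Scalar projection = u.v / |v| = 12 / sqrt(5) = 5.3666

5.3666


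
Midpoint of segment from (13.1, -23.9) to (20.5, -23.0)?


M = ((13.1+20.5)/2, ((-23.9)+(-23))/2)
= (16.8, -23.45)

(16.8, -23.45)


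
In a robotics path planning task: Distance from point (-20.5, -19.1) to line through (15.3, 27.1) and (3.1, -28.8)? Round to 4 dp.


|cross product| = 1437.58
|line direction| = sqrt(3273.65) = 57.2158
Distance = 1437.58/sqrt(3273.65) = 25.1256

25.1256


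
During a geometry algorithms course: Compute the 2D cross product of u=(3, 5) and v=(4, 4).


u x v = u_x*v_y - u_y*v_x = 3*4 - 5*4
= 12 - 20 = -8

-8


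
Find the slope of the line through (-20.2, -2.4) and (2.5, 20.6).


slope = (y2-y1)/(x2-x1) = (20.6-(-2.4))/(2.5-(-20.2)) = 23/22.7 = 1.0132

1.0132


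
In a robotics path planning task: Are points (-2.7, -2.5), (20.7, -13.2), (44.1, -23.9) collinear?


Cross product: (20.7-(-2.7))*((-23.9)-(-2.5)) - ((-13.2)-(-2.5))*(44.1-(-2.7))
= 0

Yes, collinear


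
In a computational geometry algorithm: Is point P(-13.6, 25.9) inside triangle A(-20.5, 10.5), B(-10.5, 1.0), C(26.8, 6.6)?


Cross products: AB x AP = 219.55, BC x BP = 946.13, CA x CP = -755.33
All same sign? no

No, outside


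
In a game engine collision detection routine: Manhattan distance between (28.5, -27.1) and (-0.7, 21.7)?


|28.5-(-0.7)| + |(-27.1)-21.7| = 29.2 + 48.8 = 78

78


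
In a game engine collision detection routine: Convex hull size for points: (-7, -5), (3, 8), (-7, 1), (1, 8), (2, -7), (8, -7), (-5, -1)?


Convex hull vertices (CCW): (-7, -5), (2, -7), (8, -7), (3, 8), (1, 8), (-7, 1)
Count = 6

6


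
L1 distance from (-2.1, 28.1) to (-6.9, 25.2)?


|(-2.1)-(-6.9)| + |28.1-25.2| = 4.8 + 2.9 = 7.7

7.7


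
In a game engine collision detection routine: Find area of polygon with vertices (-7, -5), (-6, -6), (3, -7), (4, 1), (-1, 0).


Shoelace sum: ((-7)*(-6) - (-6)*(-5)) + ((-6)*(-7) - 3*(-6)) + (3*1 - 4*(-7)) + (4*0 - (-1)*1) + ((-1)*(-5) - (-7)*0)
= 109
Area = |109|/2 = 54.5

54.5


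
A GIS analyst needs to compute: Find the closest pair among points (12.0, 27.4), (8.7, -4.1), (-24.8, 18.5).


d(P0,P1) = 31.6724, d(P0,P2) = 37.8609, d(P1,P2) = 40.4105
Closest: P0 and P1

Closest pair: (12.0, 27.4) and (8.7, -4.1), distance = 31.6724


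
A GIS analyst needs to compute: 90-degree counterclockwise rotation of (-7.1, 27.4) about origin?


90° CCW: (x,y) -> (-y, x)
(-7.1,27.4) -> (-27.4, -7.1)

(-27.4, -7.1)


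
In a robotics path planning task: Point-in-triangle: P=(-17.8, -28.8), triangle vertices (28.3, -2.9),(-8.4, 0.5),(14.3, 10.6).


Cross products: AB x AP = 1107.27, BC x BP = -570.17, CA x CP = -984.95
All same sign? no

No, outside


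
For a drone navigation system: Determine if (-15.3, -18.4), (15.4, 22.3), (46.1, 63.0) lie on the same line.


Cross product: (15.4-(-15.3))*(63-(-18.4)) - (22.3-(-18.4))*(46.1-(-15.3))
= 0

Yes, collinear


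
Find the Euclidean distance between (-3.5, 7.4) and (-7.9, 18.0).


dx=-4.4, dy=10.6
d^2 = (-4.4)^2 + 10.6^2 = 131.72
d = sqrt(131.72) = 11.4769

11.4769


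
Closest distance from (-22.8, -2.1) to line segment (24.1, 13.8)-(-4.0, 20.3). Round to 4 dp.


Project P onto AB: t = 1 (clamped to [0,1])
Closest point on segment: (-4, 20.3)
Distance: 29.2438

29.2438


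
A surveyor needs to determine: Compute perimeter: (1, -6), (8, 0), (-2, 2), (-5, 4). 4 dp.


Sides: (1, -6)->(8, 0): sqrt(85) = 9.219544, (8, 0)->(-2, 2): sqrt(104) = 10.198039, (-2, 2)->(-5, 4): sqrt(13) = 3.605551, (-5, 4)->(1, -6): sqrt(136) = 11.661904
Sum = 34.685038
Perimeter = 34.685

34.685


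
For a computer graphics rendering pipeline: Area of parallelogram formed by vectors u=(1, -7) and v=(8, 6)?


|u x v| = |1*6 - (-7)*8|
= |6 - (-56)| = 62

62


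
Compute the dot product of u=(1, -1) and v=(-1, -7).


u . v = u_x*v_x + u_y*v_y = 1*(-1) + (-1)*(-7)
= (-1) + 7 = 6

6


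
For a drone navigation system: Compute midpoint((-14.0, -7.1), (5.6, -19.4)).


M = (((-14)+5.6)/2, ((-7.1)+(-19.4))/2)
= (-4.2, -13.25)

(-4.2, -13.25)


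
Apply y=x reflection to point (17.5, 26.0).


Reflection over y=x: (x,y) -> (y,x)
(17.5, 26) -> (26, 17.5)

(26, 17.5)


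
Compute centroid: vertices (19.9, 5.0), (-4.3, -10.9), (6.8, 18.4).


Centroid = ((x_A+x_B+x_C)/3, (y_A+y_B+y_C)/3)
= ((19.9+(-4.3)+6.8)/3, (5+(-10.9)+18.4)/3)
= (7.4667, 4.1667)

(7.4667, 4.1667)


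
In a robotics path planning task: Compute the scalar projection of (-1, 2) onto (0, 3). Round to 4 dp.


u.v = 6, |v| = sqrt(9) = 3
Scalar projection = u.v / |v| = 6 / sqrt(9) = 2

2


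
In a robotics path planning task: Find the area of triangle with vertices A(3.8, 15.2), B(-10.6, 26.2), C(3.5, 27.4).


Area = |x_A(y_B-y_C) + x_B(y_C-y_A) + x_C(y_A-y_B)|/2
= |(-4.56) + (-129.32) + (-38.5)|/2
= 172.38/2 = 86.19

86.19


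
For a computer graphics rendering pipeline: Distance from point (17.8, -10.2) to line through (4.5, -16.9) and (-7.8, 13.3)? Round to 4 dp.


|cross product| = 484.07
|line direction| = sqrt(1063.33) = 32.6087
Distance = 484.07/sqrt(1063.33) = 14.8448

14.8448


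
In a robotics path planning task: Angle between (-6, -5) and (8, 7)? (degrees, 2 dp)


u.v = -83, |u| = sqrt(61) = 7.8102, |v| = sqrt(113) = 10.6301
cos(theta) = u.v/(|u||v|) = -83/sqrt(6893) = -0.99971
theta = acos(-0.99971) = 178.62 degrees

178.62 degrees


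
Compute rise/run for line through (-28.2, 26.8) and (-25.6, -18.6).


slope = (y2-y1)/(x2-x1) = ((-18.6)-26.8)/((-25.6)-(-28.2)) = (-45.4)/2.6 = -17.4615

-17.4615


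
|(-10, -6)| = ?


|u| = sqrt((-10)^2 + (-6)^2) = sqrt(136) = 11.6619

11.6619


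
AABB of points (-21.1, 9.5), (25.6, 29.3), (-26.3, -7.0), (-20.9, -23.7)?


x range: [-26.3, 25.6]
y range: [-23.7, 29.3]
Bounding box: (-26.3,-23.7) to (25.6,29.3)

(-26.3,-23.7) to (25.6,29.3)


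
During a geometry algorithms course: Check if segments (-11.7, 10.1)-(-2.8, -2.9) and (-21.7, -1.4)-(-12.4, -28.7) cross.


Cross products: d1=379.95, d2=502.02, d3=-232.35, d4=-354.42
d1*d2 < 0 and d3*d4 < 0? no

No, they don't intersect


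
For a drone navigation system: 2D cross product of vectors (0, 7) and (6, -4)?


u x v = u_x*v_y - u_y*v_x = 0*(-4) - 7*6
= 0 - 42 = -42

-42


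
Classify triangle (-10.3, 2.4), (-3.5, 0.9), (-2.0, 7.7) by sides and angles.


Side lengths squared: AB^2=48.49, BC^2=48.49, CA^2=96.98
Sorted: [48.49, 48.49, 96.98]
By sides: Isosceles, By angles: Right

Isosceles, Right


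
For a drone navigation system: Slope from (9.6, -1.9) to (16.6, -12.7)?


slope = (y2-y1)/(x2-x1) = ((-12.7)-(-1.9))/(16.6-9.6) = (-10.8)/7 = -1.5429

-1.5429


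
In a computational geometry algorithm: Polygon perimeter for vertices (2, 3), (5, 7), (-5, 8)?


Sides: (2, 3)->(5, 7): sqrt(25) = 5, (5, 7)->(-5, 8): sqrt(101) = 10.049876, (-5, 8)->(2, 3): sqrt(74) = 8.602325
Sum = 23.652201
Perimeter = 23.6522

23.6522


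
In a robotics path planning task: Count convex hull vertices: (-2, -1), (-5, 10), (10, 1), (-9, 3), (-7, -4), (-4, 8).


Convex hull vertices (CCW): (-9, 3), (-7, -4), (10, 1), (-5, 10)
Count = 4

4


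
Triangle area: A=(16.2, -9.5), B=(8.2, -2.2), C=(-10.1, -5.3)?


Area = |x_A(y_B-y_C) + x_B(y_C-y_A) + x_C(y_A-y_B)|/2
= |50.22 + 34.44 + 73.73|/2
= 158.39/2 = 79.195

79.195


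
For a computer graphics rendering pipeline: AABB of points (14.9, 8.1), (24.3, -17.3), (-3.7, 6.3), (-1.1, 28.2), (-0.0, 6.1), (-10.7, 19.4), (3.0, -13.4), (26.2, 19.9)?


x range: [-10.7, 26.2]
y range: [-17.3, 28.2]
Bounding box: (-10.7,-17.3) to (26.2,28.2)

(-10.7,-17.3) to (26.2,28.2)


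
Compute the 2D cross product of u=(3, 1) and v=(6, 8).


u x v = u_x*v_y - u_y*v_x = 3*8 - 1*6
= 24 - 6 = 18

18


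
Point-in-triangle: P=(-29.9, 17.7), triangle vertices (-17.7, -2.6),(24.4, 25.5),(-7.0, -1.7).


Cross products: AB x AP = 1197.45, BC x BP = -1232.04, CA x CP = -228.19
All same sign? no

No, outside


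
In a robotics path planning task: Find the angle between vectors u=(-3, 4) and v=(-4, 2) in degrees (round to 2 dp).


u.v = 20, |u| = sqrt(25) = 5, |v| = sqrt(20) = 4.4721
cos(theta) = u.v/(|u||v|) = 20/sqrt(500) = 0.894427
theta = acos(0.894427) = 26.57 degrees

26.57 degrees


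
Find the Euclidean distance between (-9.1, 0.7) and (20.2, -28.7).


dx=29.3, dy=-29.4
d^2 = 29.3^2 + (-29.4)^2 = 1722.85
d = sqrt(1722.85) = 41.5072

41.5072


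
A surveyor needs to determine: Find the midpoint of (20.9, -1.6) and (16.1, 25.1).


M = ((20.9+16.1)/2, ((-1.6)+25.1)/2)
= (18.5, 11.75)

(18.5, 11.75)


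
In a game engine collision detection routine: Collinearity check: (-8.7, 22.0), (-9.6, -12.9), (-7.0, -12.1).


Cross product: ((-9.6)-(-8.7))*((-12.1)-22) - ((-12.9)-22)*((-7)-(-8.7))
= 90.02

No, not collinear


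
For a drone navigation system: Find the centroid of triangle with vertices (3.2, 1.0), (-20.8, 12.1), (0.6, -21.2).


Centroid = ((x_A+x_B+x_C)/3, (y_A+y_B+y_C)/3)
= ((3.2+(-20.8)+0.6)/3, (1+12.1+(-21.2))/3)
= (-5.6667, -2.7)

(-5.6667, -2.7)


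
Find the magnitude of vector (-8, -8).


|u| = sqrt((-8)^2 + (-8)^2) = sqrt(128) = 11.3137

11.3137


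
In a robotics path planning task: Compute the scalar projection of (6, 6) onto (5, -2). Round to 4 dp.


u.v = 18, |v| = sqrt(29) = 5.3852
Scalar projection = u.v / |v| = 18 / sqrt(29) = 3.3425

3.3425


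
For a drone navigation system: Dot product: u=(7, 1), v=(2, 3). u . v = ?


u . v = u_x*v_x + u_y*v_y = 7*2 + 1*3
= 14 + 3 = 17

17


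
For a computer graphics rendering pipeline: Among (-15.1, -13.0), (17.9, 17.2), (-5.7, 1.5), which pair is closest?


d(P0,P1) = 44.733, d(P0,P2) = 17.2803, d(P1,P2) = 28.3452
Closest: P0 and P2

Closest pair: (-15.1, -13.0) and (-5.7, 1.5), distance = 17.2803


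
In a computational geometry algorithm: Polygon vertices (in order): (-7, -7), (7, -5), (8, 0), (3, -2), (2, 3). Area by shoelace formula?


Shoelace sum: ((-7)*(-5) - 7*(-7)) + (7*0 - 8*(-5)) + (8*(-2) - 3*0) + (3*3 - 2*(-2)) + (2*(-7) - (-7)*3)
= 128
Area = |128|/2 = 64

64


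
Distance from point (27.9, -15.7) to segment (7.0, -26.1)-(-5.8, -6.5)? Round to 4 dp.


Project P onto AB: t = 0 (clamped to [0,1])
Closest point on segment: (7, -26.1)
Distance: 23.3446

23.3446


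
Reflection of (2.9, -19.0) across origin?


Reflection over origin: (x,y) -> (-x,-y)
(2.9, -19) -> (-2.9, 19)

(-2.9, 19)


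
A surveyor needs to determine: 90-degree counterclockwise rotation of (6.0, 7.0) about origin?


90° CCW: (x,y) -> (-y, x)
(6,7) -> (-7, 6)

(-7, 6)


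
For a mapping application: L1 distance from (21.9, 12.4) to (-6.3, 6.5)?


|21.9-(-6.3)| + |12.4-6.5| = 28.2 + 5.9 = 34.1

34.1


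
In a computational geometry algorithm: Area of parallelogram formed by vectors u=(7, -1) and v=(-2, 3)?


|u x v| = |7*3 - (-1)*(-2)|
= |21 - 2| = 19

19


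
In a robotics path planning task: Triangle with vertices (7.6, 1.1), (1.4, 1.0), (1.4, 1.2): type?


Side lengths squared: AB^2=38.45, BC^2=0.04, CA^2=38.45
Sorted: [0.04, 38.45, 38.45]
By sides: Isosceles, By angles: Acute

Isosceles, Acute


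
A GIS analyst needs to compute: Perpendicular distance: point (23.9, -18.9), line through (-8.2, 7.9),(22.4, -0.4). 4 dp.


|cross product| = 553.65
|line direction| = sqrt(1005.25) = 31.7057
Distance = 553.65/sqrt(1005.25) = 17.4622

17.4622


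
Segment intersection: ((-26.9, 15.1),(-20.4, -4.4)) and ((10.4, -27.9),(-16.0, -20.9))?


Cross products: d1=-874.1, d2=-404.8, d3=447.85, d4=-21.45
d1*d2 < 0 and d3*d4 < 0? no

No, they don't intersect


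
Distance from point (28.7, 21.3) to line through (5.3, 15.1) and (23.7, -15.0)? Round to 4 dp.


|cross product| = 818.42
|line direction| = sqrt(1244.57) = 35.2785
Distance = 818.42/sqrt(1244.57) = 23.1989

23.1989


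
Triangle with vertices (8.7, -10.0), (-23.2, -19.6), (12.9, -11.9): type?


Side lengths squared: AB^2=1109.77, BC^2=1362.5, CA^2=21.25
Sorted: [21.25, 1109.77, 1362.5]
By sides: Scalene, By angles: Obtuse

Scalene, Obtuse


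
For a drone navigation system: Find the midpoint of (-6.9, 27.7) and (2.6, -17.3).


M = (((-6.9)+2.6)/2, (27.7+(-17.3))/2)
= (-2.15, 5.2)

(-2.15, 5.2)


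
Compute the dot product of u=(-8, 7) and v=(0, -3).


u . v = u_x*v_x + u_y*v_y = (-8)*0 + 7*(-3)
= 0 + (-21) = -21

-21


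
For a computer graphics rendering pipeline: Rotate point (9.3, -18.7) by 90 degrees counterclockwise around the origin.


90° CCW: (x,y) -> (-y, x)
(9.3,-18.7) -> (18.7, 9.3)

(18.7, 9.3)


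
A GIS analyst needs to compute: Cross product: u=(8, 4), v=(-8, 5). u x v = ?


u x v = u_x*v_y - u_y*v_x = 8*5 - 4*(-8)
= 40 - (-32) = 72

72


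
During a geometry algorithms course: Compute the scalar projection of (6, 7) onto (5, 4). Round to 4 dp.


u.v = 58, |v| = sqrt(41) = 6.4031
Scalar projection = u.v / |v| = 58 / sqrt(41) = 9.0581

9.0581


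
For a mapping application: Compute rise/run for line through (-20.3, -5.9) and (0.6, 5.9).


slope = (y2-y1)/(x2-x1) = (5.9-(-5.9))/(0.6-(-20.3)) = 11.8/20.9 = 0.5646

0.5646


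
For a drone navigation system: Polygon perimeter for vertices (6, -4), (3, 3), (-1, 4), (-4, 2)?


Sides: (6, -4)->(3, 3): sqrt(58) = 7.615773, (3, 3)->(-1, 4): sqrt(17) = 4.123106, (-1, 4)->(-4, 2): sqrt(13) = 3.605551, (-4, 2)->(6, -4): sqrt(136) = 11.661904
Sum = 27.006334
Perimeter = 27.0063

27.0063


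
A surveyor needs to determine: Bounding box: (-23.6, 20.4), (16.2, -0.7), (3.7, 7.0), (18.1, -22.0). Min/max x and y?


x range: [-23.6, 18.1]
y range: [-22, 20.4]
Bounding box: (-23.6,-22) to (18.1,20.4)

(-23.6,-22) to (18.1,20.4)


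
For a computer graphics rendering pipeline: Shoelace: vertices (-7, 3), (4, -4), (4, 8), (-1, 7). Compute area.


Shoelace sum: ((-7)*(-4) - 4*3) + (4*8 - 4*(-4)) + (4*7 - (-1)*8) + ((-1)*3 - (-7)*7)
= 146
Area = |146|/2 = 73

73


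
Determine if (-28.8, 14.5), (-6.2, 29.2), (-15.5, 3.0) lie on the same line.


Cross product: ((-6.2)-(-28.8))*(3-14.5) - (29.2-14.5)*((-15.5)-(-28.8))
= -455.41

No, not collinear


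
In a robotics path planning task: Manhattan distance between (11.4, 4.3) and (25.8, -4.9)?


|11.4-25.8| + |4.3-(-4.9)| = 14.4 + 9.2 = 23.6

23.6


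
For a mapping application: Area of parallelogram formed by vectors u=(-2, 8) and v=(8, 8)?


|u x v| = |(-2)*8 - 8*8|
= |(-16) - 64| = 80

80


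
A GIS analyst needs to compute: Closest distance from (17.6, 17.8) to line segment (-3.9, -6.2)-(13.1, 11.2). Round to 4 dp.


Project P onto AB: t = 1 (clamped to [0,1])
Closest point on segment: (13.1, 11.2)
Distance: 7.9881

7.9881


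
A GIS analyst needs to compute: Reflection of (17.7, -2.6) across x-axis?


Reflection over x-axis: (x,y) -> (x,-y)
(17.7, -2.6) -> (17.7, 2.6)

(17.7, 2.6)


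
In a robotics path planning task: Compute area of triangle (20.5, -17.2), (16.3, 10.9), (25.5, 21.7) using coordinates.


Area = |x_A(y_B-y_C) + x_B(y_C-y_A) + x_C(y_A-y_B)|/2
= |(-221.4) + 634.07 + (-716.55)|/2
= 303.88/2 = 151.94

151.94


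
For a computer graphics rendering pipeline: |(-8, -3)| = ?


|u| = sqrt((-8)^2 + (-3)^2) = sqrt(73) = 8.544

8.544


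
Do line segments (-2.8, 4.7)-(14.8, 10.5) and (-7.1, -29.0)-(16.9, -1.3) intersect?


Cross products: d1=689.69, d2=341.37, d3=-568.18, d4=-219.86
d1*d2 < 0 and d3*d4 < 0? no

No, they don't intersect


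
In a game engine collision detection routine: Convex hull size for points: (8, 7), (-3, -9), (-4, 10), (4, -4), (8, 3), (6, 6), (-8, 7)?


Convex hull vertices (CCW): (-8, 7), (-3, -9), (4, -4), (8, 3), (8, 7), (-4, 10)
Count = 6

6


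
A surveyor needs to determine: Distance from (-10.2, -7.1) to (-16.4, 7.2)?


dx=-6.2, dy=14.3
d^2 = (-6.2)^2 + 14.3^2 = 242.93
d = sqrt(242.93) = 15.5862

15.5862


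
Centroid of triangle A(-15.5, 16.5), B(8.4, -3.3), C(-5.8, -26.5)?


Centroid = ((x_A+x_B+x_C)/3, (y_A+y_B+y_C)/3)
= (((-15.5)+8.4+(-5.8))/3, (16.5+(-3.3)+(-26.5))/3)
= (-4.3, -4.4333)

(-4.3, -4.4333)


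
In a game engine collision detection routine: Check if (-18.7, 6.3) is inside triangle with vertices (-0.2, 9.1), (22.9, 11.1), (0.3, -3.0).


Cross products: AB x AP = -27.68, BC x BP = -478.08, CA x CP = 225.25
All same sign? no

No, outside


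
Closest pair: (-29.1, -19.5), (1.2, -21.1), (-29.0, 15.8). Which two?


d(P0,P1) = 30.3422, d(P0,P2) = 35.3001, d(P1,P2) = 47.6828
Closest: P0 and P1

Closest pair: (-29.1, -19.5) and (1.2, -21.1), distance = 30.3422


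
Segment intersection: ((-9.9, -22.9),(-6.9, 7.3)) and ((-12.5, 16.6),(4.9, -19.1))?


Cross products: d1=-594.48, d2=38.1, d3=197.02, d4=-435.56
d1*d2 < 0 and d3*d4 < 0? yes

Yes, they intersect


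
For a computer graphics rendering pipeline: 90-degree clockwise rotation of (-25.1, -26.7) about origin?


90° CW: (x,y) -> (y, -x)
(-25.1,-26.7) -> (-26.7, 25.1)

(-26.7, 25.1)


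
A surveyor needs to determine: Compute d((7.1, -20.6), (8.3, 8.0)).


dx=1.2, dy=28.6
d^2 = 1.2^2 + 28.6^2 = 819.4
d = sqrt(819.4) = 28.6252

28.6252


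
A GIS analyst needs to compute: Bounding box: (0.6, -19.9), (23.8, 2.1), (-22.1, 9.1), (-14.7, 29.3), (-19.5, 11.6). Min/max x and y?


x range: [-22.1, 23.8]
y range: [-19.9, 29.3]
Bounding box: (-22.1,-19.9) to (23.8,29.3)

(-22.1,-19.9) to (23.8,29.3)


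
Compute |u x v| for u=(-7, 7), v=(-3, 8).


|u x v| = |(-7)*8 - 7*(-3)|
= |(-56) - (-21)| = 35

35


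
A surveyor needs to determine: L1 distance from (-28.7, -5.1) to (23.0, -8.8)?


|(-28.7)-23| + |(-5.1)-(-8.8)| = 51.7 + 3.7 = 55.4

55.4


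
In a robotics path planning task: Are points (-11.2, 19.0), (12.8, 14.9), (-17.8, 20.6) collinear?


Cross product: (12.8-(-11.2))*(20.6-19) - (14.9-19)*((-17.8)-(-11.2))
= 11.34

No, not collinear


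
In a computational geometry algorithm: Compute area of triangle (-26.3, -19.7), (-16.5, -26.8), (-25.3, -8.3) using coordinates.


Area = |x_A(y_B-y_C) + x_B(y_C-y_A) + x_C(y_A-y_B)|/2
= |486.55 + (-188.1) + (-179.63)|/2
= 118.82/2 = 59.41

59.41


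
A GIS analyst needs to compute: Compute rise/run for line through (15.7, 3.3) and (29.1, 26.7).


slope = (y2-y1)/(x2-x1) = (26.7-3.3)/(29.1-15.7) = 23.4/13.4 = 1.7463

1.7463


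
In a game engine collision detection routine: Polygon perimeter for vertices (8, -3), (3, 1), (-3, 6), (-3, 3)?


Sides: (8, -3)->(3, 1): sqrt(41) = 6.403124, (3, 1)->(-3, 6): sqrt(61) = 7.81025, (-3, 6)->(-3, 3): sqrt(9) = 3, (-3, 3)->(8, -3): sqrt(157) = 12.529964
Sum = 29.743338
Perimeter = 29.7433

29.7433


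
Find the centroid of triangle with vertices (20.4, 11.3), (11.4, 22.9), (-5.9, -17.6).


Centroid = ((x_A+x_B+x_C)/3, (y_A+y_B+y_C)/3)
= ((20.4+11.4+(-5.9))/3, (11.3+22.9+(-17.6))/3)
= (8.6333, 5.5333)

(8.6333, 5.5333)


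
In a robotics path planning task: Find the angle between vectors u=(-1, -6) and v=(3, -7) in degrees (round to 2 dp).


u.v = 39, |u| = sqrt(37) = 6.0828, |v| = sqrt(58) = 7.6158
cos(theta) = u.v/(|u||v|) = 39/sqrt(2146) = 0.841879
theta = acos(0.841879) = 32.66 degrees

32.66 degrees


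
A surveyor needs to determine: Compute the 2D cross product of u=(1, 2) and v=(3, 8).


u x v = u_x*v_y - u_y*v_x = 1*8 - 2*3
= 8 - 6 = 2

2


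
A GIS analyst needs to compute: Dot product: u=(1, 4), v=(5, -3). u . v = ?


u . v = u_x*v_x + u_y*v_y = 1*5 + 4*(-3)
= 5 + (-12) = -7

-7


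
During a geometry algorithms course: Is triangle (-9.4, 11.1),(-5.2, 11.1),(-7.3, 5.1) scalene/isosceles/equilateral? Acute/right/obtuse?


Side lengths squared: AB^2=17.64, BC^2=40.41, CA^2=40.41
Sorted: [17.64, 40.41, 40.41]
By sides: Isosceles, By angles: Acute

Isosceles, Acute


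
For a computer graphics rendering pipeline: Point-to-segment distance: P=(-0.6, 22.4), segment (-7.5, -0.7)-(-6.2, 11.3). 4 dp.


Project P onto AB: t = 1 (clamped to [0,1])
Closest point on segment: (-6.2, 11.3)
Distance: 12.4326

12.4326


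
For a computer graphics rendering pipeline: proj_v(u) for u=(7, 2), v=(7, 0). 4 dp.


u.v = 49, |v| = sqrt(49) = 7
Scalar projection = u.v / |v| = 49 / sqrt(49) = 7

7


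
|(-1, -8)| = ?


|u| = sqrt((-1)^2 + (-8)^2) = sqrt(65) = 8.0623

8.0623


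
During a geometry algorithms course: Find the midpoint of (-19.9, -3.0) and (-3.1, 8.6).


M = (((-19.9)+(-3.1))/2, ((-3)+8.6)/2)
= (-11.5, 2.8)

(-11.5, 2.8)


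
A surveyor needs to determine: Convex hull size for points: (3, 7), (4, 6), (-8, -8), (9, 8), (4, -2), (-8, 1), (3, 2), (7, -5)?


Convex hull vertices (CCW): (-8, -8), (7, -5), (9, 8), (3, 7), (-8, 1)
Count = 5

5


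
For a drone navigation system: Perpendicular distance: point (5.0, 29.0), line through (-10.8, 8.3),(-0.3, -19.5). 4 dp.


|cross product| = 656.59
|line direction| = sqrt(883.09) = 29.7168
Distance = 656.59/sqrt(883.09) = 22.0949

22.0949


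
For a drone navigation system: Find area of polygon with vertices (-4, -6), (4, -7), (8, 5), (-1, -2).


Shoelace sum: ((-4)*(-7) - 4*(-6)) + (4*5 - 8*(-7)) + (8*(-2) - (-1)*5) + ((-1)*(-6) - (-4)*(-2))
= 115
Area = |115|/2 = 57.5

57.5


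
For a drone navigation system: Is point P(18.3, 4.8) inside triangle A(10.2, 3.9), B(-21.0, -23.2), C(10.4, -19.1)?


Cross products: AB x AP = 191.43, BC x BP = 718.07, CA x CP = -186.48
All same sign? no

No, outside


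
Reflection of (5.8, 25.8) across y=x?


Reflection over y=x: (x,y) -> (y,x)
(5.8, 25.8) -> (25.8, 5.8)

(25.8, 5.8)


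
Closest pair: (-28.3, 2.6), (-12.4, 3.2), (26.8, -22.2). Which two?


d(P0,P1) = 15.9113, d(P0,P2) = 60.4239, d(P1,P2) = 46.7097
Closest: P0 and P1

Closest pair: (-28.3, 2.6) and (-12.4, 3.2), distance = 15.9113


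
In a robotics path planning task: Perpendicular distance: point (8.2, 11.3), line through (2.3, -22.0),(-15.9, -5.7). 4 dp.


|cross product| = 702.23
|line direction| = sqrt(596.93) = 24.4322
Distance = 702.23/sqrt(596.93) = 28.742

28.742


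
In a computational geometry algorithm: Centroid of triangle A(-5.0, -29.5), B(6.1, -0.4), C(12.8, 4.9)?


Centroid = ((x_A+x_B+x_C)/3, (y_A+y_B+y_C)/3)
= (((-5)+6.1+12.8)/3, ((-29.5)+(-0.4)+4.9)/3)
= (4.6333, -8.3333)

(4.6333, -8.3333)


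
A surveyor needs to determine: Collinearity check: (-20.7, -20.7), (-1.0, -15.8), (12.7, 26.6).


Cross product: ((-1)-(-20.7))*(26.6-(-20.7)) - ((-15.8)-(-20.7))*(12.7-(-20.7))
= 768.15

No, not collinear


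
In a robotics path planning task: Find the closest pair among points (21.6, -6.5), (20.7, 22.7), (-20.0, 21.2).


d(P0,P1) = 29.2139, d(P0,P2) = 49.9785, d(P1,P2) = 40.7276
Closest: P0 and P1

Closest pair: (21.6, -6.5) and (20.7, 22.7), distance = 29.2139


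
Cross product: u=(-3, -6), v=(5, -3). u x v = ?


u x v = u_x*v_y - u_y*v_x = (-3)*(-3) - (-6)*5
= 9 - (-30) = 39

39


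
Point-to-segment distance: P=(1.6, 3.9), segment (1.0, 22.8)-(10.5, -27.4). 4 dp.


Project P onto AB: t = 0.3657 (clamped to [0,1])
Closest point on segment: (4.4738, 4.4438)
Distance: 2.9248

2.9248


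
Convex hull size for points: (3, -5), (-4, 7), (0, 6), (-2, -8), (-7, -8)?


Convex hull vertices (CCW): (-7, -8), (-2, -8), (3, -5), (0, 6), (-4, 7)
Count = 5

5


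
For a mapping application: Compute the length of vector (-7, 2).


|u| = sqrt((-7)^2 + 2^2) = sqrt(53) = 7.2801

7.2801


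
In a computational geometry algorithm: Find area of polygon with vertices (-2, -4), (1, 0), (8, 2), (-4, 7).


Shoelace sum: ((-2)*0 - 1*(-4)) + (1*2 - 8*0) + (8*7 - (-4)*2) + ((-4)*(-4) - (-2)*7)
= 100
Area = |100|/2 = 50

50


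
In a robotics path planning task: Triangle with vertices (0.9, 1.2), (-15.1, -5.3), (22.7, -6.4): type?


Side lengths squared: AB^2=298.25, BC^2=1430.05, CA^2=533
Sorted: [298.25, 533, 1430.05]
By sides: Scalene, By angles: Obtuse

Scalene, Obtuse


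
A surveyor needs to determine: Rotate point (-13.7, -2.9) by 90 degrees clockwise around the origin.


90° CW: (x,y) -> (y, -x)
(-13.7,-2.9) -> (-2.9, 13.7)

(-2.9, 13.7)


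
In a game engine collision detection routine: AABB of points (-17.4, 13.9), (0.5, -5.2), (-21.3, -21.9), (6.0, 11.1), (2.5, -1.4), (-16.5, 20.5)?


x range: [-21.3, 6]
y range: [-21.9, 20.5]
Bounding box: (-21.3,-21.9) to (6,20.5)

(-21.3,-21.9) to (6,20.5)


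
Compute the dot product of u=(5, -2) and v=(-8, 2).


u . v = u_x*v_x + u_y*v_y = 5*(-8) + (-2)*2
= (-40) + (-4) = -44

-44


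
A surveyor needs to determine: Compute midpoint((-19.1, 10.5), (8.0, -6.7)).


M = (((-19.1)+8)/2, (10.5+(-6.7))/2)
= (-5.55, 1.9)

(-5.55, 1.9)


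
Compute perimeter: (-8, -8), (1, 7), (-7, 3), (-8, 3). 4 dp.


Sides: (-8, -8)->(1, 7): sqrt(306) = 17.492856, (1, 7)->(-7, 3): sqrt(80) = 8.944272, (-7, 3)->(-8, 3): sqrt(1) = 1, (-8, 3)->(-8, -8): sqrt(121) = 11
Sum = 38.437128
Perimeter = 38.4371

38.4371


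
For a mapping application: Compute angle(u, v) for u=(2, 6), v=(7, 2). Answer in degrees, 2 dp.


u.v = 26, |u| = sqrt(40) = 6.3246, |v| = sqrt(53) = 7.2801
cos(theta) = u.v/(|u||v|) = 26/sqrt(2120) = 0.564684
theta = acos(0.564684) = 55.62 degrees

55.62 degrees


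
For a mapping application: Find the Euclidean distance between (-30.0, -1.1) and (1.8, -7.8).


dx=31.8, dy=-6.7
d^2 = 31.8^2 + (-6.7)^2 = 1056.13
d = sqrt(1056.13) = 32.4982

32.4982


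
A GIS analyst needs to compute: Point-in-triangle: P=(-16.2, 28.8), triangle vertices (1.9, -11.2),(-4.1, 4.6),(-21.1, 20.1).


Cross products: AB x AP = 45.98, BC x BP = -223.85, CA x CP = 353.47
All same sign? no

No, outside


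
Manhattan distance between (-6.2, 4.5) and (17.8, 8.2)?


|(-6.2)-17.8| + |4.5-8.2| = 24 + 3.7 = 27.7

27.7


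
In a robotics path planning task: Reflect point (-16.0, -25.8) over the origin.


Reflection over origin: (x,y) -> (-x,-y)
(-16, -25.8) -> (16, 25.8)

(16, 25.8)


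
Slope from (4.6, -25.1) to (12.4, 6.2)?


slope = (y2-y1)/(x2-x1) = (6.2-(-25.1))/(12.4-4.6) = 31.3/7.8 = 4.0128

4.0128


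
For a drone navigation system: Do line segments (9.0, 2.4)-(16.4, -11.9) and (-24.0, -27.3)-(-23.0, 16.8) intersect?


Cross products: d1=-1425.6, d2=-1766.24, d3=-691.68, d4=-351.04
d1*d2 < 0 and d3*d4 < 0? no

No, they don't intersect


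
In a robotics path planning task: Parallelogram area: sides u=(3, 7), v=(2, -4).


|u x v| = |3*(-4) - 7*2|
= |(-12) - 14| = 26

26


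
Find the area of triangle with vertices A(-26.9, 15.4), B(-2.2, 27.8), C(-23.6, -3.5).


Area = |x_A(y_B-y_C) + x_B(y_C-y_A) + x_C(y_A-y_B)|/2
= |(-841.97) + 41.58 + 292.64|/2
= 507.75/2 = 253.875

253.875


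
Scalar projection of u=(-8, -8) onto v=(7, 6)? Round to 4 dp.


u.v = -104, |v| = sqrt(85) = 9.2195
Scalar projection = u.v / |v| = -104 / sqrt(85) = -11.2804

-11.2804


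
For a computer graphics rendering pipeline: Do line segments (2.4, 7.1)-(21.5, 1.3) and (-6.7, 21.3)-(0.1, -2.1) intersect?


Cross products: d1=116.38, d2=523.88, d3=218.44, d4=-189.06
d1*d2 < 0 and d3*d4 < 0? no

No, they don't intersect


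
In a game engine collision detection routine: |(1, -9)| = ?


|u| = sqrt(1^2 + (-9)^2) = sqrt(82) = 9.0554

9.0554


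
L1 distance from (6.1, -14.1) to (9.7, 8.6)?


|6.1-9.7| + |(-14.1)-8.6| = 3.6 + 22.7 = 26.3

26.3


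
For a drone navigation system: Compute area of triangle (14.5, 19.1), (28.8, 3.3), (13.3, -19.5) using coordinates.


Area = |x_A(y_B-y_C) + x_B(y_C-y_A) + x_C(y_A-y_B)|/2
= |330.6 + (-1111.68) + 210.14|/2
= 570.94/2 = 285.47

285.47


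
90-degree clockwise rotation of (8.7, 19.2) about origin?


90° CW: (x,y) -> (y, -x)
(8.7,19.2) -> (19.2, -8.7)

(19.2, -8.7)


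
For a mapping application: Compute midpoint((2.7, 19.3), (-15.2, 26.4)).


M = ((2.7+(-15.2))/2, (19.3+26.4)/2)
= (-6.25, 22.85)

(-6.25, 22.85)


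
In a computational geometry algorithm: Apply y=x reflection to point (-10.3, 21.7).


Reflection over y=x: (x,y) -> (y,x)
(-10.3, 21.7) -> (21.7, -10.3)

(21.7, -10.3)


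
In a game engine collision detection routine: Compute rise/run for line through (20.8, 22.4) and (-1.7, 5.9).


slope = (y2-y1)/(x2-x1) = (5.9-22.4)/((-1.7)-20.8) = (-16.5)/(-22.5) = 0.7333

0.7333


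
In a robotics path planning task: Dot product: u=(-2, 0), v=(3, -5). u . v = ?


u . v = u_x*v_x + u_y*v_y = (-2)*3 + 0*(-5)
= (-6) + 0 = -6

-6


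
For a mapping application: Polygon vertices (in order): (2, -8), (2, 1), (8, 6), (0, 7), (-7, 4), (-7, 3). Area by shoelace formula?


Shoelace sum: (2*1 - 2*(-8)) + (2*6 - 8*1) + (8*7 - 0*6) + (0*4 - (-7)*7) + ((-7)*3 - (-7)*4) + ((-7)*(-8) - 2*3)
= 184
Area = |184|/2 = 92

92
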